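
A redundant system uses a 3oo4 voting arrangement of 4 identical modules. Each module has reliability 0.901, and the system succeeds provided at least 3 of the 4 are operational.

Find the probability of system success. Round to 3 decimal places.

R = Σ_{i=3}^{4} C(4,i) p^i (1−p)^{4−i} with p = 0.901
C(4,3)·0.901^3·0.099^1 = 0.28965
C(4,4)·0.901^4·0.099^0 = 0.65902
Sum = 0.949

0.949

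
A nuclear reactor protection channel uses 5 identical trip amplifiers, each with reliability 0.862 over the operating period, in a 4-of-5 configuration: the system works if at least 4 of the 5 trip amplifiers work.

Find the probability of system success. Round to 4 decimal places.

0.8569

R = Σ_{i=4}^{5} C(5,i) p^i (1−p)^{5−i} with p = 0.862
C(5,4)·0.862^4·0.138^1 = 0.380959
C(5,5)·0.862^5·0.138^0 = 0.475923
Sum = 0.8569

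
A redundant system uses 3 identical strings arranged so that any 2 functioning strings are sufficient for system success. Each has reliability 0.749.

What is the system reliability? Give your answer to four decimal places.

R = Σ_{i=2}^{3} C(3,i) p^i (1−p)^{3−i} with p = 0.749
C(3,2)·0.749^2·0.251^1 = 0.422434
C(3,3)·0.749^3·0.251^0 = 0.420190
Sum = 0.8426

0.8426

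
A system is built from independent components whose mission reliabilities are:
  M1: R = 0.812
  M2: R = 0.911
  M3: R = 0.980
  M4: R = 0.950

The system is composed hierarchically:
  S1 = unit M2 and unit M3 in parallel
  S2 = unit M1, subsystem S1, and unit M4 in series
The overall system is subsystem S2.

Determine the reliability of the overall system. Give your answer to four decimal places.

0.7700

Parallel (M2 and M3): 1 − (1 − 0.911000)(1 − 0.980000) = 0.998220
Series (M1, [0.998220], and M4): 0.812000 × 0.998220 × 0.950000 = 0.7700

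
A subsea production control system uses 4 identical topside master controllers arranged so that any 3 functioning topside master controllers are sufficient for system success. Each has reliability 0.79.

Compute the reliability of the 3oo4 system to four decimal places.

R = Σ_{i=3}^{4} C(4,i) p^i (1−p)^{4−i} with p = 0.79
C(4,3)·0.79^3·0.21^1 = 0.414153
C(4,4)·0.79^4·0.21^0 = 0.389501
Sum = 0.8037

0.8037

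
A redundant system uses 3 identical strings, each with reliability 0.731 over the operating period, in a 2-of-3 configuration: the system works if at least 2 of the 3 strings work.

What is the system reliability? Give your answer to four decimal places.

0.8218

R = Σ_{i=2}^{3} C(3,i) p^i (1−p)^{3−i} with p = 0.731
C(3,2)·0.731^2·0.269^1 = 0.431229
C(3,3)·0.731^3·0.269^0 = 0.390618
Sum = 0.8218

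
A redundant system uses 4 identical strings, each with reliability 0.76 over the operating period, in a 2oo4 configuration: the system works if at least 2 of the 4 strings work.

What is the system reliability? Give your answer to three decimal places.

0.955

R = Σ_{i=2}^{4} C(4,i) p^i (1−p)^{4−i} with p = 0.76
C(4,2)·0.76^2·0.24^2 = 0.19962
C(4,3)·0.76^3·0.24^1 = 0.42142
C(4,4)·0.76^4·0.24^0 = 0.33362
Sum = 0.955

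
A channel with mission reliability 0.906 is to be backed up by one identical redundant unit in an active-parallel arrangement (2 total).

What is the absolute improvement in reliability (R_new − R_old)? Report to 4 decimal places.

0.0852

R_before = 0.906
R_after = 1 − (1 − 0.906)^2 = 0.9912
ΔR = 0.9912 − 0.906 = 0.0852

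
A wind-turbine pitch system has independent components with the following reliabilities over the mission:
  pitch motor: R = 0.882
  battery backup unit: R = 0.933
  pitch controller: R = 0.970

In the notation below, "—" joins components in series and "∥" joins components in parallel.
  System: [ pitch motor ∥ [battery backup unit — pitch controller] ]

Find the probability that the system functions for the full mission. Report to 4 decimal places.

Series (battery backup unit and pitch controller): 0.933000 × 0.970000 = 0.905010
Parallel (pitch motor and [0.905010]): 1 − (1 − 0.882000)(1 − 0.905010) = 0.9888

0.9888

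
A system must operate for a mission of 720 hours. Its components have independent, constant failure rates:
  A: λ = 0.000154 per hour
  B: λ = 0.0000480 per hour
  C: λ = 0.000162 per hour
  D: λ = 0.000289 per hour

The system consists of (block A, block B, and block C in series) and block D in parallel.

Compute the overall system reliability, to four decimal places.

R(A) = exp(−0.000154 × 720) = 0.895046
R(B) = exp(−0.0000480 × 720) = 0.966030
R(C) = exp(−0.000162 × 720) = 0.889906
R(D) = exp(−0.000289 × 720) = 0.812142
Series (A, B, and C): 0.895046 × 0.966030 × 0.889906 = 0.769449
Parallel ([0.769449] and D): 1 − (1 − 0.769449)(1 − 0.812142) = 0.9567

0.9567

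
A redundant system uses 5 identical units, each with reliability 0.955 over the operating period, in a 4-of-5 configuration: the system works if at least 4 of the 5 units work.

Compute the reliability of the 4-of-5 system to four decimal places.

0.9815

R = Σ_{i=4}^{5} C(5,i) p^i (1−p)^{5−i} with p = 0.955
C(5,4)·0.955^4·0.045^1 = 0.187153
C(5,5)·0.955^5·0.045^0 = 0.794359
Sum = 0.9815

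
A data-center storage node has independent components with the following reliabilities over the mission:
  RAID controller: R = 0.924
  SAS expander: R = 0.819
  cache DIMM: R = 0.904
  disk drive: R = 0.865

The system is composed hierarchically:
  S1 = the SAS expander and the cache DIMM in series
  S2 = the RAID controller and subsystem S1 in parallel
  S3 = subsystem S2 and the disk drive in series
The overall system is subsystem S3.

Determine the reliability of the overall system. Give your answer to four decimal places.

0.8479

Series (SAS expander and cache DIMM): 0.819000 × 0.904000 = 0.740376
Parallel (RAID controller and [0.740376]): 1 − (1 − 0.924000)(1 − 0.740376) = 0.980269
Series ([0.980269] and disk drive): 0.980269 × 0.865000 = 0.8479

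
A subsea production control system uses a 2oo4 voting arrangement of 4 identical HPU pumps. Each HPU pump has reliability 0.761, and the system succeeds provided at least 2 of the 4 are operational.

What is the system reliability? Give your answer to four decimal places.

0.9552

R = Σ_{i=2}^{4} C(4,i) p^i (1−p)^{4−i} with p = 0.761
C(4,2)·0.761^2·0.239^2 = 0.198480
C(4,3)·0.761^3·0.239^1 = 0.421320
C(4,4)·0.761^4·0.239^0 = 0.335381
Sum = 0.9552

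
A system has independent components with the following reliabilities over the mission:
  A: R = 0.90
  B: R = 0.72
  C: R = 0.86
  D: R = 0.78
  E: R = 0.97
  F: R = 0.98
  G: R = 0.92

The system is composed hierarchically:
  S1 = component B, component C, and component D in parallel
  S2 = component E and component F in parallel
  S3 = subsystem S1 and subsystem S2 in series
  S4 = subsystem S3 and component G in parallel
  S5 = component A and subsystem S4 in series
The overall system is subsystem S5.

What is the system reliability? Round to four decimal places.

Parallel (B, C, and D): 1 − (1 − 0.720000)(1 − 0.860000)(1 − 0.780000) = 0.991376
Parallel (E and F): 1 − (1 − 0.970000)(1 − 0.980000) = 0.999400
Series ([0.991376] and [0.999400]): 0.991376 × 0.999400 = 0.990781
Parallel ([0.990781] and G): 1 − (1 − 0.990781)(1 − 0.920000) = 0.999262
Series (A and [0.999262]): 0.900000 × 0.999262 = 0.8993

0.8993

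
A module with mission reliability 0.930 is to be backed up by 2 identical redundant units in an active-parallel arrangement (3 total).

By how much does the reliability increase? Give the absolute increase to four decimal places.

R_before = 0.930
R_after = 1 − (1 − 0.930)^3 = 0.9997
ΔR = 0.9997 − 0.930 = 0.0697

0.0697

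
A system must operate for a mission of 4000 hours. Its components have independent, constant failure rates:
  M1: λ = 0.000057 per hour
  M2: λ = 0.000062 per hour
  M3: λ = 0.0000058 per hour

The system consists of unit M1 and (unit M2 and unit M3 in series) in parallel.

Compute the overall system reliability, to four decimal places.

0.9516

R(M1) = exp(−0.000057 × 4000) = 0.796124
R(M2) = exp(−0.000062 × 4000) = 0.780360
R(M3) = exp(−0.0000058 × 4000) = 0.977067
Series (M2 and M3): 0.780360 × 0.977067 = 0.762464
Parallel (M1 and [0.762464]): 1 − (1 − 0.796124)(1 − 0.762464) = 0.9516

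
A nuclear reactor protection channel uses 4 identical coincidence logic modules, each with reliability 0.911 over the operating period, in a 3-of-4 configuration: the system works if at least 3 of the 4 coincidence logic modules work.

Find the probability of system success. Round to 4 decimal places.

R = Σ_{i=3}^{4} C(4,i) p^i (1−p)^{4−i} with p = 0.911
C(4,3)·0.911^3·0.089^1 = 0.269157
C(4,4)·0.911^4·0.089^0 = 0.688769
Sum = 0.9579

0.9579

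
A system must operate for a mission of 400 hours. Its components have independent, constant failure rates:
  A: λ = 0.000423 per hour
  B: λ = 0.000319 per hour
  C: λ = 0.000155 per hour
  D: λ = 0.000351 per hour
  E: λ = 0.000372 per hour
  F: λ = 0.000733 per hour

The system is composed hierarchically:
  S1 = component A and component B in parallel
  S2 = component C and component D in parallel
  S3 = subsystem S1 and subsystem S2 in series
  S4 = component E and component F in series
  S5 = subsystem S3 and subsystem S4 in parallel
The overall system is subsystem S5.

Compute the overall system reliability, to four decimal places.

0.9906

R(A) = exp(−0.000423 × 400) = 0.844340
R(B) = exp(−0.000319 × 400) = 0.880205
R(C) = exp(−0.000155 × 400) = 0.939883
R(D) = exp(−0.000351 × 400) = 0.869011
R(E) = exp(−0.000372 × 400) = 0.861741
R(F) = exp(−0.000733 × 400) = 0.745873
Parallel (A and B): 1 − (1 − 0.844340)(1 − 0.880205) = 0.981353
Parallel (C and D): 1 − (1 − 0.939883)(1 − 0.869011) = 0.992125
Series ([0.981353] and [0.992125]): 0.981353 × 0.992125 = 0.973625
Series (E and F): 0.861741 × 0.745873 = 0.642749
Parallel ([0.973625] and [0.642749]): 1 − (1 − 0.973625)(1 − 0.642749) = 0.9906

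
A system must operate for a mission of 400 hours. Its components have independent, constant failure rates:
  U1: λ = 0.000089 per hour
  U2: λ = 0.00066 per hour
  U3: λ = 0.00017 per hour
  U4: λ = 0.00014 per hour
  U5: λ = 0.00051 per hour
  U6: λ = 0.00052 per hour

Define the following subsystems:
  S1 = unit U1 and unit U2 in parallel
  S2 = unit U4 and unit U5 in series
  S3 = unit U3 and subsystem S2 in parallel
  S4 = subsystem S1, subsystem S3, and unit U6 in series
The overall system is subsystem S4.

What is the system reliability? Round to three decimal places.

0.793

R(U1) = exp(−0.000089 × 400) = 0.96503
R(U2) = exp(−0.00066 × 400) = 0.76797
R(U3) = exp(−0.00017 × 400) = 0.93426
R(U4) = exp(−0.00014 × 400) = 0.94554
R(U5) = exp(−0.00051 × 400) = 0.81546
R(U6) = exp(−0.00052 × 400) = 0.81221
Parallel (U1 and U2): 1 − (1 − 0.96503)(1 − 0.76797) = 0.99189
Series (U4 and U5): 0.94554 × 0.81546 = 0.77105
Parallel (U3 and [0.77105]): 1 − (1 − 0.93426)(1 − 0.77105) = 0.98495
Series ([0.99189], [0.98495], and U6): 0.99189 × 0.98495 × 0.81221 = 0.793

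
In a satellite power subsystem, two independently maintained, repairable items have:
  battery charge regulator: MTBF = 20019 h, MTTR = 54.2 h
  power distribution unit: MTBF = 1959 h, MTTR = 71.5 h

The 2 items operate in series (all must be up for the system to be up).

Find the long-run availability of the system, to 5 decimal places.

A(battery charge regulator) = MTBF/(MTBF+MTTR) = 20019/(20019+54.2) = 0.997300
A(power distribution unit) = MTBF/(MTBF+MTTR) = 1959/(1959+71.5) = 0.964787
Series availability: 0.997300 × 0.964787 = 0.96218

0.96218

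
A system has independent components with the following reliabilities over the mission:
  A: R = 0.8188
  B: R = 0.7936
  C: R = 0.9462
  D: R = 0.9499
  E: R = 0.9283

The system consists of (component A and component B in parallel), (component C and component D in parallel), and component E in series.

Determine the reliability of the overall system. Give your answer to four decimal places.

0.8912

Parallel (A and B): 1 − (1 − 0.818800)(1 − 0.793600) = 0.962600
Parallel (C and D): 1 − (1 − 0.946200)(1 − 0.949900) = 0.997305
Series ([0.962600], [0.997305], and E): 0.962600 × 0.997305 × 0.928300 = 0.8912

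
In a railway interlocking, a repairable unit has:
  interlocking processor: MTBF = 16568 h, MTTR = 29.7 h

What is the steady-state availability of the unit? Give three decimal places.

0.998

A(interlocking processor) = MTBF/(MTBF+MTTR) = 16568/(16568+29.7) = 0.998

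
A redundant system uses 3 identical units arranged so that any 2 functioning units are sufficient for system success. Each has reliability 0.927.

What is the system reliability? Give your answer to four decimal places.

0.9848

R = Σ_{i=2}^{3} C(3,i) p^i (1−p)^{3−i} with p = 0.927
C(3,2)·0.927^2·0.073^1 = 0.188193
C(3,3)·0.927^3·0.073^0 = 0.796598
Sum = 0.9848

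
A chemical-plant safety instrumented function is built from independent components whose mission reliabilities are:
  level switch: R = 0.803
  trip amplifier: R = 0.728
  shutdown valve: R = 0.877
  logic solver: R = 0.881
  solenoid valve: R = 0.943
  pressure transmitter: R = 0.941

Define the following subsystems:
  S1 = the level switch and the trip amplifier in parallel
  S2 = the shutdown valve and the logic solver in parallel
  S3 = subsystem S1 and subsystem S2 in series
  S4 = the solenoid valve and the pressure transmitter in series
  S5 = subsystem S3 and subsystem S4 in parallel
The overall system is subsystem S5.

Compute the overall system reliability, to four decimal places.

Parallel (level switch and trip amplifier): 1 − (1 − 0.803000)(1 − 0.728000) = 0.946416
Parallel (shutdown valve and logic solver): 1 − (1 − 0.877000)(1 − 0.881000) = 0.985363
Series ([0.946416] and [0.985363]): 0.946416 × 0.985363 = 0.932563
Series (solenoid valve and pressure transmitter): 0.943000 × 0.941000 = 0.887363
Parallel ([0.932563] and [0.887363]): 1 − (1 − 0.932563)(1 − 0.887363) = 0.9924

0.9924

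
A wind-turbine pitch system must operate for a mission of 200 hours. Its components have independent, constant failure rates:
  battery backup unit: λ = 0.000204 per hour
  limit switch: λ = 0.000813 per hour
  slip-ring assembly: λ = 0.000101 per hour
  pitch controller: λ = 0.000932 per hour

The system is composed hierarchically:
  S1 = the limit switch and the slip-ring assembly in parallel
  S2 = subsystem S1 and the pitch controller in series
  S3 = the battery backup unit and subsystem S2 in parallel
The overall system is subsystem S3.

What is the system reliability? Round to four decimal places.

R(battery backup unit) = exp(−0.000204 × 200) = 0.960021
R(limit switch) = exp(−0.000813 × 200) = 0.849931
R(slip-ring assembly) = exp(−0.000101 × 200) = 0.980003
R(pitch controller) = exp(−0.000932 × 200) = 0.829942
Parallel (limit switch and slip-ring assembly): 1 − (1 − 0.849931)(1 − 0.980003) = 0.996999
Series ([0.996999] and pitch controller): 0.996999 × 0.829942 = 0.827451
Parallel (battery backup unit and [0.827451]): 1 − (1 − 0.960021)(1 − 0.827451) = 0.9931

0.9931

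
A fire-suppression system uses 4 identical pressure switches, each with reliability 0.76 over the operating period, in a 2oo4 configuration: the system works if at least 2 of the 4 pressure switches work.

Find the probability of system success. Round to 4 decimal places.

0.9547

R = Σ_{i=2}^{4} C(4,i) p^i (1−p)^{4−i} with p = 0.76
C(4,2)·0.76^2·0.24^2 = 0.199619
C(4,3)·0.76^3·0.24^1 = 0.421417
C(4,4)·0.76^4·0.24^0 = 0.333622
Sum = 0.9547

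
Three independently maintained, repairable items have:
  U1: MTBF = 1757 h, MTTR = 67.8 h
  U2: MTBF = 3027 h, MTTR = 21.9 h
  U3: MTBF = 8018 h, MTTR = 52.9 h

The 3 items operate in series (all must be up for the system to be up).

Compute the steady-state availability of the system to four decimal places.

0.9497

A(U1) = MTBF/(MTBF+MTTR) = 1757/(1757+67.8) = 0.962845
A(U2) = MTBF/(MTBF+MTTR) = 3027/(3027+21.9) = 0.992817
A(U3) = MTBF/(MTBF+MTTR) = 8018/(8018+52.9) = 0.993446
Series availability: 0.962845 × 0.992817 × 0.993446 = 0.9497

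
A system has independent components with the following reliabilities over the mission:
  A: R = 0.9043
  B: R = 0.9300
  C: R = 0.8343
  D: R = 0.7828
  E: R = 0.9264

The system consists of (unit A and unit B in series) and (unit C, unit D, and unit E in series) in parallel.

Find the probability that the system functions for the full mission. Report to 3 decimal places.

Series (A and B): 0.90430 × 0.93000 = 0.84100
Series (C, D, and E): 0.83430 × 0.78280 × 0.92640 = 0.60502
Parallel ([0.84100] and [0.60502]): 1 − (1 − 0.84100)(1 − 0.60502) = 0.937

0.937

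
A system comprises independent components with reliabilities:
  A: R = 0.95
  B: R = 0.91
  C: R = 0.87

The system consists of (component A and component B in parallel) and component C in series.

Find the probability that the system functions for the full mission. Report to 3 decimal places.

Parallel (A and B): 1 − (1 − 0.95000)(1 − 0.91000) = 0.99550
Series ([0.99550] and C): 0.99550 × 0.87000 = 0.866

0.866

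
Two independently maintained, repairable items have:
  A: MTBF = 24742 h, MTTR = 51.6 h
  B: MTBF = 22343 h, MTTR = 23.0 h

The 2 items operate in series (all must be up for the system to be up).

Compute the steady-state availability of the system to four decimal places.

0.9969

A(A) = MTBF/(MTBF+MTTR) = 24742/(24742+51.6) = 0.997919
A(B) = MTBF/(MTBF+MTTR) = 22343/(22343+23.0) = 0.998972
Series availability: 0.997919 × 0.998972 = 0.9969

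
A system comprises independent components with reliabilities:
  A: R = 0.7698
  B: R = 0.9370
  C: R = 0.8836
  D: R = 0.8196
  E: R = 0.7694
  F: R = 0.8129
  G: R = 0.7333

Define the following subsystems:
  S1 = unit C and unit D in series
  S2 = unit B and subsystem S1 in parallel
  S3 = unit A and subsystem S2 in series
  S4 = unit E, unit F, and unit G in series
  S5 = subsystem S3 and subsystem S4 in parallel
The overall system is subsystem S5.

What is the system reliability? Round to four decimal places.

0.8681

Series (C and D): 0.883600 × 0.819600 = 0.724199
Parallel (B and [0.724199]): 1 − (1 − 0.937000)(1 − 0.724199) = 0.982625
Series (A and [0.982625]): 0.769800 × 0.982625 = 0.756425
Series (E, F, and G): 0.769400 × 0.812900 × 0.733300 = 0.458639
Parallel ([0.756425] and [0.458639]): 1 − (1 − 0.756425)(1 − 0.458639) = 0.8681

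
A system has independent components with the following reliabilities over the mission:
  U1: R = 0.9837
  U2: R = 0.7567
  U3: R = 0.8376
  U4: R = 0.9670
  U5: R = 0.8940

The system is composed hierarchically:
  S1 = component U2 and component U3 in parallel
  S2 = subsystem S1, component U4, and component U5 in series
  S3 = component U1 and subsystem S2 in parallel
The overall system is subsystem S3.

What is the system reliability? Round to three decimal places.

0.997

Parallel (U2 and U3): 1 − (1 − 0.75670)(1 − 0.83760) = 0.96049
Series ([0.96049], U4, and U5): 0.96049 × 0.96700 × 0.89400 = 0.83034
Parallel (U1 and [0.83034]): 1 − (1 − 0.98370)(1 − 0.83034) = 0.997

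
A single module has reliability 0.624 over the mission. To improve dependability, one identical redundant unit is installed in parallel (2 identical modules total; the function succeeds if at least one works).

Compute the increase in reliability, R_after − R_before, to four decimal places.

R_before = 0.624
R_after = 1 − (1 − 0.624)^2 = 0.8586
ΔR = 0.8586 − 0.624 = 0.2346

0.2346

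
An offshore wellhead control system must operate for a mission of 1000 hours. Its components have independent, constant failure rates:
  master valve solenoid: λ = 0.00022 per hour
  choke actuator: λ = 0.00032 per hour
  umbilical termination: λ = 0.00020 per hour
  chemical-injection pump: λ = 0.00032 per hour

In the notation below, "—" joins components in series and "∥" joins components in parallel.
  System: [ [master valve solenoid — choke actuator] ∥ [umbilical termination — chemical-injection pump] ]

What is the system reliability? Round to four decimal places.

0.8308

R(master valve solenoid) = exp(−0.00022 × 1000) = 0.802519
R(choke actuator) = exp(−0.00032 × 1000) = 0.726149
R(umbilical termination) = exp(−0.00020 × 1000) = 0.818731
R(chemical-injection pump) = exp(−0.00032 × 1000) = 0.726149
Series (master valve solenoid and choke actuator): 0.802519 × 0.726149 = 0.582748
Series (umbilical termination and chemical-injection pump): 0.818731 × 0.726149 = 0.594521
Parallel ([0.582748] and [0.594521]): 1 − (1 − 0.582748)(1 − 0.594521) = 0.8308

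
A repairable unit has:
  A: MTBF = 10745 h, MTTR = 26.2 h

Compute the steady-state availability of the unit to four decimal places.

A(A) = MTBF/(MTBF+MTTR) = 10745/(10745+26.2) = 0.9976

0.9976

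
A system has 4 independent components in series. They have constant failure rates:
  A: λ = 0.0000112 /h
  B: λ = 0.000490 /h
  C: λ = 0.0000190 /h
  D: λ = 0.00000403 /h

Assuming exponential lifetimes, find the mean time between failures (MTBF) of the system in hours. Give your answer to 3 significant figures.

Series of exponential components: λ_sys = Σ λ_i
λ_sys = 0.0000112 + 0.000490 + 0.0000190 + 0.00000403 = 5.2423e-04 /h
MTBF = 1 / λ_sys = 1910 h

1910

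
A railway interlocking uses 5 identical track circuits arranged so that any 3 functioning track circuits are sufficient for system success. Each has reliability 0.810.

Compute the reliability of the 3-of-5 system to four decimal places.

0.9495

R = Σ_{i=3}^{5} C(5,i) p^i (1−p)^{5−i} with p = 0.810
C(5,3)·0.810^3·0.190^2 = 0.191850
C(5,4)·0.810^4·0.190^1 = 0.408944
C(5,5)·0.810^5·0.190^0 = 0.348678
Sum = 0.9495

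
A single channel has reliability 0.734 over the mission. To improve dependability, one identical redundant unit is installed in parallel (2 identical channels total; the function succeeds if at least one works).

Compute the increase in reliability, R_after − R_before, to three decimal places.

R_before = 0.734
R_after = 1 − (1 − 0.734)^2 = 0.929
ΔR = 0.929 − 0.734 = 0.195

0.195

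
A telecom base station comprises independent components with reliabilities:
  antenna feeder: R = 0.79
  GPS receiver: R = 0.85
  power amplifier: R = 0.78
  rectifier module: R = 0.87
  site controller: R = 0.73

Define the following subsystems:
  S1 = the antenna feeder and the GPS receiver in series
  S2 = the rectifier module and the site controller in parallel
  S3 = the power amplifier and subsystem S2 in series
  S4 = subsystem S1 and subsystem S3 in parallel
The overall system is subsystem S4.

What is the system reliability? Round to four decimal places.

0.9187

Series (antenna feeder and GPS receiver): 0.790000 × 0.850000 = 0.671500
Parallel (rectifier module and site controller): 1 − (1 − 0.870000)(1 − 0.730000) = 0.964900
Series (power amplifier and [0.964900]): 0.780000 × 0.964900 = 0.752622
Parallel ([0.671500] and [0.752622]): 1 − (1 − 0.671500)(1 − 0.752622) = 0.9187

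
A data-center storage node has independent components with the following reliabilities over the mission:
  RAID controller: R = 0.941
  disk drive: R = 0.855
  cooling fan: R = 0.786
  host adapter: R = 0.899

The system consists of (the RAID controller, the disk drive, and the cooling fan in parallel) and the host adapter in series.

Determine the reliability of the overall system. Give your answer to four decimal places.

0.8974

Parallel (RAID controller, disk drive, and cooling fan): 1 − (1 − 0.941000)(1 − 0.855000)(1 − 0.786000) = 0.998169
Series ([0.998169] and host adapter): 0.998169 × 0.899000 = 0.8974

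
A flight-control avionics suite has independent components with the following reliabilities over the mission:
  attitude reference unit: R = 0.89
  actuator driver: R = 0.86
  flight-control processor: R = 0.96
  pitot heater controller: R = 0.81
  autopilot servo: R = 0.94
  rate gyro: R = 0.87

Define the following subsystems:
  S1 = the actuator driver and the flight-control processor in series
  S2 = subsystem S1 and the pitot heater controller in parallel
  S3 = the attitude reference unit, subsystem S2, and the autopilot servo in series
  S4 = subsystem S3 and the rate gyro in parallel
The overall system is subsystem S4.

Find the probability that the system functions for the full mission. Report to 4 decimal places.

Series (actuator driver and flight-control processor): 0.860000 × 0.960000 = 0.825600
Parallel ([0.825600] and pitot heater controller): 1 − (1 − 0.825600)(1 − 0.810000) = 0.966864
Series (attitude reference unit, [0.966864], and autopilot servo): 0.890000 × 0.966864 × 0.940000 = 0.808878
Parallel ([0.808878] and rate gyro): 1 − (1 − 0.808878)(1 − 0.870000) = 0.9752

0.9752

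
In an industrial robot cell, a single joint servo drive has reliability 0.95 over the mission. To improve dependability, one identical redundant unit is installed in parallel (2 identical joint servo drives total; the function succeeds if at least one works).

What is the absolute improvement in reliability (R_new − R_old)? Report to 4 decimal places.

0.0475

R_before = 0.95
R_after = 1 − (1 − 0.95)^2 = 0.9975
ΔR = 0.9975 − 0.95 = 0.0475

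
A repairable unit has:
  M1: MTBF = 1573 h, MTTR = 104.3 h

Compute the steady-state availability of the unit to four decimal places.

0.9378

A(M1) = MTBF/(MTBF+MTTR) = 1573/(1573+104.3) = 0.9378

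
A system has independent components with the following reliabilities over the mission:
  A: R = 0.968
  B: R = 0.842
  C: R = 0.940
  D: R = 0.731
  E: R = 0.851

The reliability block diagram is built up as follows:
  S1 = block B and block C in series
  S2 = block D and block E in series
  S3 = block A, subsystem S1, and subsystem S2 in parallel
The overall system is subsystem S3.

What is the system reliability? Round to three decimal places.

0.997

Series (B and C): 0.84200 × 0.94000 = 0.79148
Series (D and E): 0.73100 × 0.85100 = 0.62208
Parallel (A, [0.79148], and [0.62208]): 1 − (1 − 0.96800)(1 − 0.79148)(1 − 0.62208) = 0.997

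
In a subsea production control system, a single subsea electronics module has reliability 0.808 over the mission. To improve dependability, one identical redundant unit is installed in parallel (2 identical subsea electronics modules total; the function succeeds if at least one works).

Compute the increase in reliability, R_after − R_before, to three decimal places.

0.155

R_before = 0.808
R_after = 1 − (1 − 0.808)^2 = 0.963
ΔR = 0.963 − 0.808 = 0.155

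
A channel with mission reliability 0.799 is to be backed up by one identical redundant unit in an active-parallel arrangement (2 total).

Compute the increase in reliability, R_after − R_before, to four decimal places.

R_before = 0.799
R_after = 1 − (1 − 0.799)^2 = 0.9596
ΔR = 0.9596 − 0.799 = 0.1606

0.1606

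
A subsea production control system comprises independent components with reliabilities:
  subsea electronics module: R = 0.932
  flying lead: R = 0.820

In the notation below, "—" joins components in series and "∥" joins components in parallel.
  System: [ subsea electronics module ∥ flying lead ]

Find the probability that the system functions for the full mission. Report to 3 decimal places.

0.988

Parallel (subsea electronics module and flying lead): 1 − (1 − 0.93200)(1 − 0.82000) = 0.988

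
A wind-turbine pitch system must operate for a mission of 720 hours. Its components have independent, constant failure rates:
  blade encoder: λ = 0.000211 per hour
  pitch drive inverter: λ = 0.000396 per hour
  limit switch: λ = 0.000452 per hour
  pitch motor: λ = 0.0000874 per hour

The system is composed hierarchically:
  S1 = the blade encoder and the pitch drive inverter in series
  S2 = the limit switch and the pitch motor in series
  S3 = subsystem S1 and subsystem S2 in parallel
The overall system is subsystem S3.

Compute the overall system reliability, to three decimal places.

0.886

R(blade encoder) = exp(−0.000211 × 720) = 0.85906
R(pitch drive inverter) = exp(−0.000396 × 720) = 0.75192
R(limit switch) = exp(−0.000452 × 720) = 0.72221
R(pitch motor) = exp(−0.0000874 × 720) = 0.93901
Series (blade encoder and pitch drive inverter): 0.85906 × 0.75192 = 0.64594
Series (limit switch and pitch motor): 0.72221 × 0.93901 = 0.67816
Parallel ([0.64594] and [0.67816]): 1 − (1 − 0.64594)(1 − 0.67816) = 0.886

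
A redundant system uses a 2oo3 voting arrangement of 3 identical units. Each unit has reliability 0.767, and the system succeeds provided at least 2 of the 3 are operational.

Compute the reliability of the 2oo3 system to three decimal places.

R = Σ_{i=2}^{3} C(3,i) p^i (1−p)^{3−i} with p = 0.767
C(3,2)·0.767^2·0.233^1 = 0.41121
C(3,3)·0.767^3·0.233^0 = 0.45122
Sum = 0.862

0.862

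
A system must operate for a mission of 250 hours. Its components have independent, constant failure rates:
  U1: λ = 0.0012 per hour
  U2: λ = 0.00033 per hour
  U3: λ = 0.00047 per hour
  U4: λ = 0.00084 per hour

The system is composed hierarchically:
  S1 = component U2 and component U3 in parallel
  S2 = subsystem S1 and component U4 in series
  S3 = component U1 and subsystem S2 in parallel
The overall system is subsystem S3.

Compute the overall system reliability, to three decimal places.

0.949

R(U1) = exp(−0.0012 × 250) = 0.74082
R(U2) = exp(−0.00033 × 250) = 0.92081
R(U3) = exp(−0.00047 × 250) = 0.88914
R(U4) = exp(−0.00084 × 250) = 0.81058
Parallel (U2 and U3): 1 − (1 − 0.92081)(1 − 0.88914) = 0.99122
Series ([0.99122] and U4): 0.99122 × 0.81058 = 0.80346
Parallel (U1 and [0.80346]): 1 − (1 − 0.74082)(1 − 0.80346) = 0.949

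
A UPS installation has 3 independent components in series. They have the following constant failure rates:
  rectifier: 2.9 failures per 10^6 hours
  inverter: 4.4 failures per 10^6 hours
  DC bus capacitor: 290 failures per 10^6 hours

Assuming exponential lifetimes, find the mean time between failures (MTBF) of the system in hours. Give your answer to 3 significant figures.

3360

Series of exponential components: λ_sys = Σ λ_i
λ_sys = 0.0000029 + 0.0000044 + 0.00029 = 2.9730e-04 /h
MTBF = 1 / λ_sys = 3360 h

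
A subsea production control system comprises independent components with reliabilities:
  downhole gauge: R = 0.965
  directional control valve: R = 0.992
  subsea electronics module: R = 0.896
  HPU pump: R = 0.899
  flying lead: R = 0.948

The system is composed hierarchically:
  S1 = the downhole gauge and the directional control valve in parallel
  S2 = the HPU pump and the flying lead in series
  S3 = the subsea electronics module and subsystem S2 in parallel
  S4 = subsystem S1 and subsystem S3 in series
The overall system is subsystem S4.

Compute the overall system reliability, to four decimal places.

0.9844

Parallel (downhole gauge and directional control valve): 1 − (1 − 0.965000)(1 − 0.992000) = 0.999720
Series (HPU pump and flying lead): 0.899000 × 0.948000 = 0.852252
Parallel (subsea electronics module and [0.852252]): 1 − (1 − 0.896000)(1 − 0.852252) = 0.984634
Series ([0.999720] and [0.984634]): 0.999720 × 0.984634 = 0.9844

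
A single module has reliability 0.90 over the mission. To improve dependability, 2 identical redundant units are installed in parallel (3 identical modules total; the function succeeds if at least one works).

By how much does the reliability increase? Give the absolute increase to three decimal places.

R_before = 0.90
R_after = 1 − (1 − 0.90)^3 = 0.999
ΔR = 0.999 − 0.90 = 0.099

0.099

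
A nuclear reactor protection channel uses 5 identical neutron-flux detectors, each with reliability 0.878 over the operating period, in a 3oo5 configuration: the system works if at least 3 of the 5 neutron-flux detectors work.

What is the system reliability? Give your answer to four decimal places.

R = Σ_{i=3}^{5} C(5,i) p^i (1−p)^{5−i} with p = 0.878
C(5,3)·0.878^3·0.122^2 = 0.100740
C(5,4)·0.878^4·0.122^1 = 0.362500
C(5,5)·0.878^5·0.122^0 = 0.521762
Sum = 0.9850

0.9850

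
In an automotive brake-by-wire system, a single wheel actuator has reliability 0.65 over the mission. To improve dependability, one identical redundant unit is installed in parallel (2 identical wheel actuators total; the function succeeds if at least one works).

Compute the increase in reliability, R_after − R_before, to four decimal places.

0.2275

R_before = 0.65
R_after = 1 − (1 − 0.65)^2 = 0.8775
ΔR = 0.8775 − 0.65 = 0.2275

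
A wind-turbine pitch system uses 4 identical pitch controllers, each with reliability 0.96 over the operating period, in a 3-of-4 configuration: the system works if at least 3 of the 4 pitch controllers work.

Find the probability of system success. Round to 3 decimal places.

0.991

R = Σ_{i=3}^{4} C(4,i) p^i (1−p)^{4−i} with p = 0.96
C(4,3)·0.96^3·0.04^1 = 0.14156
C(4,4)·0.96^4·0.04^0 = 0.84935
Sum = 0.991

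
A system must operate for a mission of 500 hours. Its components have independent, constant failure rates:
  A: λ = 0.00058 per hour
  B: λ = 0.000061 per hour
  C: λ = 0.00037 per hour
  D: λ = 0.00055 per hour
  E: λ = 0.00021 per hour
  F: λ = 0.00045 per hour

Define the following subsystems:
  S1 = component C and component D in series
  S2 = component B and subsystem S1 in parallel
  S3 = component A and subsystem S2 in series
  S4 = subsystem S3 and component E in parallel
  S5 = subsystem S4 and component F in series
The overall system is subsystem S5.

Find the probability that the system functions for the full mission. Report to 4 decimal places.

R(A) = exp(−0.00058 × 500) = 0.748264
R(B) = exp(−0.000061 × 500) = 0.969960
R(C) = exp(−0.00037 × 500) = 0.831104
R(D) = exp(−0.00055 × 500) = 0.759572
R(E) = exp(−0.00021 × 500) = 0.900325
R(F) = exp(−0.00045 × 500) = 0.798516
Series (C and D): 0.831104 × 0.759572 = 0.631283
Parallel (B and [0.631283]): 1 − (1 − 0.969960)(1 − 0.631283) = 0.988924
Series (A and [0.988924]): 0.748264 × 0.988924 = 0.739976
Parallel ([0.739976] and E): 1 − (1 − 0.739976)(1 − 0.900325) = 0.974082
Series ([0.974082] and F): 0.974082 × 0.798516 = 0.7778

0.7778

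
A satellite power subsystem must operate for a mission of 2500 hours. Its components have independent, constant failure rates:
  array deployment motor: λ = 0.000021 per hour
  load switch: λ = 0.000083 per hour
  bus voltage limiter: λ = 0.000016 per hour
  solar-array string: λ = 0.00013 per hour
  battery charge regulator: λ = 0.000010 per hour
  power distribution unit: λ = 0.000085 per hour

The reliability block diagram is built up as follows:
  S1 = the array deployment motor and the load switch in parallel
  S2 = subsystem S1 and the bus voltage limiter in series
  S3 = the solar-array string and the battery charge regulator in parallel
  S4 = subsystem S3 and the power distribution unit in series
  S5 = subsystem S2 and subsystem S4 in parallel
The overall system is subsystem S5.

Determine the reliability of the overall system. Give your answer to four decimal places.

R(array deployment motor) = exp(−0.000021 × 2500) = 0.948854
R(load switch) = exp(−0.000083 × 2500) = 0.812613
R(bus voltage limiter) = exp(−0.000016 × 2500) = 0.960789
R(solar-array string) = exp(−0.00013 × 2500) = 0.722527
R(battery charge regulator) = exp(−0.000010 × 2500) = 0.975310
R(power distribution unit) = exp(−0.000085 × 2500) = 0.808560
Parallel (array deployment motor and load switch): 1 − (1 − 0.948854)(1 − 0.812613) = 0.990416
Series ([0.990416] and bus voltage limiter): 0.990416 × 0.960789 = 0.951581
Parallel (solar-array string and battery charge regulator): 1 − (1 − 0.722527)(1 − 0.975310) = 0.993149
Series ([0.993149] and power distribution unit): 0.993149 × 0.808560 = 0.803021
Parallel ([0.951581] and [0.803021]): 1 − (1 − 0.951581)(1 − 0.803021) = 0.9905

0.9905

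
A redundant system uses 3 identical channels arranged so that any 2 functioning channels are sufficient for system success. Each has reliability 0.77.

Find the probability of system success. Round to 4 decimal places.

0.8656

R = Σ_{i=2}^{3} C(3,i) p^i (1−p)^{3−i} with p = 0.77
C(3,2)·0.77^2·0.23^1 = 0.409101
C(3,3)·0.77^3·0.23^0 = 0.456533
Sum = 0.8656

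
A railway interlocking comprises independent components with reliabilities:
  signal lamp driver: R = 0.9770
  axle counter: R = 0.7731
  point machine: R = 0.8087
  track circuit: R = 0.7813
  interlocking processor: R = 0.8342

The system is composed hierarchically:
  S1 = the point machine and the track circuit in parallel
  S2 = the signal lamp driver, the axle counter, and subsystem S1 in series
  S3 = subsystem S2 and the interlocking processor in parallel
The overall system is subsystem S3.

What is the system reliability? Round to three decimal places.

0.954

Parallel (point machine and track circuit): 1 − (1 − 0.80870)(1 − 0.78130) = 0.95816
Series (signal lamp driver, axle counter, and [0.95816]): 0.97700 × 0.77310 × 0.95816 = 0.72372
Parallel ([0.72372] and interlocking processor): 1 − (1 − 0.72372)(1 − 0.83420) = 0.954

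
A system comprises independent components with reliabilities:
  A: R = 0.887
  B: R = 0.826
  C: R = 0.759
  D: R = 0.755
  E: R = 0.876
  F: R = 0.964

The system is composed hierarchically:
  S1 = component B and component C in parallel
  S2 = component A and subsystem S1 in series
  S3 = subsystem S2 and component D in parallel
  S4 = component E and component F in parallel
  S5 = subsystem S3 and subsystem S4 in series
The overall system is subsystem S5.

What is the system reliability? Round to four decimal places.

Parallel (B and C): 1 − (1 − 0.826000)(1 − 0.759000) = 0.958066
Series (A and [0.958066]): 0.887000 × 0.958066 = 0.849805
Parallel ([0.849805] and D): 1 − (1 − 0.849805)(1 − 0.755000) = 0.963202
Parallel (E and F): 1 − (1 − 0.876000)(1 − 0.964000) = 0.995536
Series ([0.963202] and [0.995536]): 0.963202 × 0.995536 = 0.9589

0.9589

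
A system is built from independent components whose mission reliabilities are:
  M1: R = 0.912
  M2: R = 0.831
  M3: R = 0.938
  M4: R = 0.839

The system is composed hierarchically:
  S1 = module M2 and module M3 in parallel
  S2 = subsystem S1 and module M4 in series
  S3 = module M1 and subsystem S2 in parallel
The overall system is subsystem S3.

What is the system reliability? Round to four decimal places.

Parallel (M2 and M3): 1 − (1 − 0.831000)(1 − 0.938000) = 0.989522
Series ([0.989522] and M4): 0.989522 × 0.839000 = 0.830209
Parallel (M1 and [0.830209]): 1 − (1 − 0.912000)(1 − 0.830209) = 0.9851

0.9851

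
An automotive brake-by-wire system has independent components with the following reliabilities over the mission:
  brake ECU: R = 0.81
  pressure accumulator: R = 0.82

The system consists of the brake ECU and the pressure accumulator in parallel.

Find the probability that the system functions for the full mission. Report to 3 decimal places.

0.966

Parallel (brake ECU and pressure accumulator): 1 − (1 − 0.81000)(1 − 0.82000) = 0.966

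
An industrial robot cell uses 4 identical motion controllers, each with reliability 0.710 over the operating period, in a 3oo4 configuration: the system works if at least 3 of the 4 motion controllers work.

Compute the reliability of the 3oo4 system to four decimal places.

R = Σ_{i=3}^{4} C(4,i) p^i (1−p)^{4−i} with p = 0.710
C(4,3)·0.710^3·0.290^1 = 0.415177
C(4,4)·0.710^4·0.290^0 = 0.254117
Sum = 0.6693

0.6693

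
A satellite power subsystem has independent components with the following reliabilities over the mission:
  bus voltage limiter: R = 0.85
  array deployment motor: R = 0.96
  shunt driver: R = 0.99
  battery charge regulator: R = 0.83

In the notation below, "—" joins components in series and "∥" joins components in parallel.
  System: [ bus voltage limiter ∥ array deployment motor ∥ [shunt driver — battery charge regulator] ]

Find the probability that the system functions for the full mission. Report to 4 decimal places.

0.9989

Series (shunt driver and battery charge regulator): 0.990000 × 0.830000 = 0.821700
Parallel (bus voltage limiter, array deployment motor, and [0.821700]): 1 − (1 − 0.850000)(1 − 0.960000)(1 − 0.821700) = 0.9989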